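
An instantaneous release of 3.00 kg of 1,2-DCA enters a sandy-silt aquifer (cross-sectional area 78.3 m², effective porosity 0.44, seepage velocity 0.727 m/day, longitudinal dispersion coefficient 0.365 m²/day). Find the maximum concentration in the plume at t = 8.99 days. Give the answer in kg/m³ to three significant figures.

The peak of an instantaneous 1D plume sits at x = vt; there the Gaussian factor is 1 and C_max = M/(n_e·A·√(4πDt)), where n_e·A is the pore area the mass is dissolved in.
√(4πDt) = √(4π × 0.365 × 8.99) = 6.421 m, so C_max = 3.00/(0.44 × 78.3 × 6.421) = 0.0136 kg/m³.

0.0136 kg/m³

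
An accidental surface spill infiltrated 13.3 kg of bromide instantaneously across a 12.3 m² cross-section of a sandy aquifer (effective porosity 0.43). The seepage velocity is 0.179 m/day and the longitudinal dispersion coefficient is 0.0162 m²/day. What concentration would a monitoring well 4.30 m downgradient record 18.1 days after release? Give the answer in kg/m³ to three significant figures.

0.503 kg/m³

For an instantaneous plane source, C(x,t) = M/(n_e·A·√(4πDt)) · exp(−(x−vt)²/(4Dt)), with n_e·A the pore (flow) area.
Plume center vt = 0.179 × 18.1 = 3.2399 m, so the well at 4.30 m is 1.0601 m downgradient of the peak.
√(4πDt) = 1.920 m, giving peak height M/(n_e·A·√(4πDt)) = 13.3/(0.43 × 12.3 × 1.920) = 1.310 kg/m³.
(x−vt)²/(4Dt) = (1.0601)²/(4 × 0.0162 × 18.1) = 0.9582; exp(−0.9582) = 0.3836.
C = 1.310 × 0.3836 = 0.503 kg/m³.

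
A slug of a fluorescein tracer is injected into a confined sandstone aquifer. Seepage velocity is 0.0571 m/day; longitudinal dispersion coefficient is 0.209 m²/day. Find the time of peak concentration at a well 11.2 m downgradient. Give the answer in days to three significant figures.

142 days

For the 1D instantaneous-source solution, setting ∂C/∂t = 0 at fixed x gives v²t² + 2Dt − x² = 0, so t = (√(D² + v²x²) − D)/v².
√(D² + v²x²) = √(0.209² + 0.0571² × 11.2²) = 0.6728; v² = 0.00326041.
t = (0.6728 − 0.209)/0.00326041 = 142 days (vs. the pure-advection estimate x/v = 196 d).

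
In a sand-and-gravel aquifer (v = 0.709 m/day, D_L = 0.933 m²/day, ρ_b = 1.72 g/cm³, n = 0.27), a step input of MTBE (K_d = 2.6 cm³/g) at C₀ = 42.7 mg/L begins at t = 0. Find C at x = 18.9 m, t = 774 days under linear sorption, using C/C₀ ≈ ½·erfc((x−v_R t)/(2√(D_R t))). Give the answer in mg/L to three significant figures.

39.0 mg/L

Retardation factor R = 1 + ρ_b·K_d/n = 1 + 1.72 × 2.6/0.27 = 17.56.
Sorption retards both mechanisms: v_R = v/R = 0.04038 m/day, D_R = D/R = 0.05313 m²/day.
v_R·t = 0.04038 × 774 = 31.25412 m; 2√(D_R t) = 12.83 m; argument = (18.9 − 31.25412)/12.83 = -0.9629.
C = C₀ × ½·erfc(-0.9629) = 42.7 × 0.9134 = 39.0 mg/L.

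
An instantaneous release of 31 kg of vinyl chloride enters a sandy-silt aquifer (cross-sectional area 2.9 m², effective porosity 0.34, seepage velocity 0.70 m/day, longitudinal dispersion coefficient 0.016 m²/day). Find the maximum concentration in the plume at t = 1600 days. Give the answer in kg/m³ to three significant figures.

The peak of an instantaneous 1D plume sits at x = vt; there the Gaussian factor is 1 and C_max = M/(n_e·A·√(4πDt)), where n_e·A is the pore area the mass is dissolved in.
√(4πDt) = √(4π × 0.016 × 1600) = 17.94 m, so C_max = 31/(0.34 × 2.9 × 17.94) = 1.75 kg/m³.

1.75 kg/m³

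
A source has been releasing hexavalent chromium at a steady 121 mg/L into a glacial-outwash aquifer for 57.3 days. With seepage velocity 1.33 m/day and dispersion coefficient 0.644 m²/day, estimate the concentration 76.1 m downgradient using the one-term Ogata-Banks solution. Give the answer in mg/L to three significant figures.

For a continuous step input, C/C₀ ≈ ½·erfc((x−vt)/(2√(Dt))).
vt = 1.33 × 57.3 = 76.209 m and 2√(Dt) = 2√(0.644 × 57.3) = 12.15 m.
Argument (x−vt)/(2√(Dt)) = (76.1 − 76.209)/12.15 = -0.008971; ½·erfc(-0.008971) = 0.5051.
C = 121 × 0.5051 = 61.1 mg/L.

61.1 mg/L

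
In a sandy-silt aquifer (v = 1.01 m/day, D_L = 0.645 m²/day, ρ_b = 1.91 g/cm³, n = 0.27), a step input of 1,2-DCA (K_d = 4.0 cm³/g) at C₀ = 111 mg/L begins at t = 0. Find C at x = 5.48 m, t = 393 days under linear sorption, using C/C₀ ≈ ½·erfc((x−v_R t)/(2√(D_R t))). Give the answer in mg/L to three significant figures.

Retardation factor R = 1 + ρ_b·K_d/n = 1 + 1.91 × 4.0/0.27 = 29.30.
Sorption retards both mechanisms: v_R = v/R = 0.03447 m/day, D_R = D/R = 0.02201 m²/day.
v_R·t = 0.03447 × 393 = 13.54671 m; 2√(D_R t) = 5.882 m; argument = (5.48 − 13.54671)/5.882 = -1.371.
C = C₀ × ½·erfc(-1.371) = 111 × 0.9737 = 108 mg/L.

108 mg/L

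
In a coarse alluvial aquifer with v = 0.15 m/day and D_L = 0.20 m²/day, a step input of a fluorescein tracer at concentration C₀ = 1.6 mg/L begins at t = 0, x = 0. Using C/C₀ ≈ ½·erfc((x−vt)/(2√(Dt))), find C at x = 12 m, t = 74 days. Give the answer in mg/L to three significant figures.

0.695 mg/L

For a continuous step input, C/C₀ ≈ ½·erfc((x−vt)/(2√(Dt))).
vt = 0.15 × 74 = 11.1 m and 2√(Dt) = 2√(0.20 × 74) = 7.694 m.
Argument (x−vt)/(2√(Dt)) = (12 − 11.1)/7.694 = 0.1170; ½·erfc(0.1170) = 0.4343.
C = 1.6 × 0.4343 = 0.695 mg/L.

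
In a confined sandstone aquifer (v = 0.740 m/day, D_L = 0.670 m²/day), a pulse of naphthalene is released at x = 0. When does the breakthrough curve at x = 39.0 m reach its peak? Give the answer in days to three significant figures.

51.5 days

For the 1D instantaneous-source solution, setting ∂C/∂t = 0 at fixed x gives v²t² + 2Dt − x² = 0, so t = (√(D² + v²x²) − D)/v².
√(D² + v²x²) = √(0.670² + 0.740² × 39.0²) = 28.87; v² = 0.5476.
t = (28.87 − 0.670)/0.5476 = 51.5 days (vs. the pure-advection estimate x/v = 52.7 d).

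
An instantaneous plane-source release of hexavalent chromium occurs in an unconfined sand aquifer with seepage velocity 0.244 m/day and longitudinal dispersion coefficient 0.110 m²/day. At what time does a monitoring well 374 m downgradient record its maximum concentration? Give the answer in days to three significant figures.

For the 1D instantaneous-source solution, setting ∂C/∂t = 0 at fixed x gives v²t² + 2Dt − x² = 0, so t = (√(D² + v²x²) − D)/v².
√(D² + v²x²) = √(0.110² + 0.244² × 374²) = 91.26; v² = 0.059536.
t = (91.26 − 0.110)/0.059536 = 1530 days (vs. the pure-advection estimate x/v = 1530 d).

1530 days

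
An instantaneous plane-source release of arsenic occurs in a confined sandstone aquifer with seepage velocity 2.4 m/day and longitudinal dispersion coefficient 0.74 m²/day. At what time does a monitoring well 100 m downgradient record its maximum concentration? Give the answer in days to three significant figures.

For the 1D instantaneous-source solution, setting ∂C/∂t = 0 at fixed x gives v²t² + 2Dt − x² = 0, so t = (√(D² + v²x²) − D)/v².
√(D² + v²x²) = √(0.74² + 2.4² × 100²) = 240.0; v² = 5.76.
t = (240.0 − 0.74)/5.76 = 41.5 days (vs. the pure-advection estimate x/v = 41.7 d).

41.5 days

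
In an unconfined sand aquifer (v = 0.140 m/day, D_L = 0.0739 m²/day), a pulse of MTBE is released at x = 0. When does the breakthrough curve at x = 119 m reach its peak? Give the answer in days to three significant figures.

For the 1D instantaneous-source solution, setting ∂C/∂t = 0 at fixed x gives v²t² + 2Dt − x² = 0, so t = (√(D² + v²x²) − D)/v².
√(D² + v²x²) = √(0.0739² + 0.140² × 119²) = 16.66; v² = 0.0196.
t = (16.66 − 0.0739)/0.0196 = 846 days (vs. the pure-advection estimate x/v = 850 d).

846 days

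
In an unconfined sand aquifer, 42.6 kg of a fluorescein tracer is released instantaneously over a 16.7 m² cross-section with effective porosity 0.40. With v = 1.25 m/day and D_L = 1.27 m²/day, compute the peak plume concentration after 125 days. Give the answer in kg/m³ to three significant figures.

0.143 kg/m³

The peak of an instantaneous 1D plume sits at x = vt; there the Gaussian factor is 1 and C_max = M/(n_e·A·√(4πDt)), where n_e·A is the pore area the mass is dissolved in.
√(4πDt) = √(4π × 1.27 × 125) = 44.66 m, so C_max = 42.6/(0.40 × 16.7 × 44.66) = 0.143 kg/m³.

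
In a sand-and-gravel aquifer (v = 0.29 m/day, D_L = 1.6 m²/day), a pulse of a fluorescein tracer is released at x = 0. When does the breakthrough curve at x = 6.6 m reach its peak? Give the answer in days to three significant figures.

10.6 days

For the 1D instantaneous-source solution, setting ∂C/∂t = 0 at fixed x gives v²t² + 2Dt − x² = 0, so t = (√(D² + v²x²) − D)/v².
√(D² + v²x²) = √(1.6² + 0.29² × 6.6²) = 2.495; v² = 0.0841.
t = (2.495 − 1.6)/0.0841 = 10.6 days (vs. the pure-advection estimate x/v = 22.8 d).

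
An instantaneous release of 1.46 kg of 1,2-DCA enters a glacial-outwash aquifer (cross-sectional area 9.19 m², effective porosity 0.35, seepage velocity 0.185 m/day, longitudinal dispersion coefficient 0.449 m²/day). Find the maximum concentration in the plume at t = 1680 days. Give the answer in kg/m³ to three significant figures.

0.00466 kg/m³

The peak of an instantaneous 1D plume sits at x = vt; there the Gaussian factor is 1 and C_max = M/(n_e·A·√(4πDt)), where n_e·A is the pore area the mass is dissolved in.
√(4πDt) = √(4π × 0.449 × 1680) = 97.36 m, so C_max = 1.46/(0.35 × 9.19 × 97.36) = 0.00466 kg/m³.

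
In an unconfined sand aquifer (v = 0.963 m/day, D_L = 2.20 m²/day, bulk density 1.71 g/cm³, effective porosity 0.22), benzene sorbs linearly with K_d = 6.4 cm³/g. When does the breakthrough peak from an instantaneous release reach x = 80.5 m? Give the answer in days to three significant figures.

Retardation factor R = 1 + ρ_b·K_d/n = 1 + 1.71 × 6.4/0.22 = 50.75.
Sorption retards both mechanisms: v_R = v/R = 0.01898 m/day, D_R = D/R = 0.04335 m²/day.
Peak time from v_R²t² + 2D_R t − x² = 0: t = (√(D_R² + v_R²x²) − D_R)/v_R².
√(D_R² + v_R²x²) = √(0.04335² + 0.01898² × 80.5²) = 1.529; v_R² = 0.0003602.
t = (1.529 − 0.04335)/0.0003602 = 4120 days.

4120 days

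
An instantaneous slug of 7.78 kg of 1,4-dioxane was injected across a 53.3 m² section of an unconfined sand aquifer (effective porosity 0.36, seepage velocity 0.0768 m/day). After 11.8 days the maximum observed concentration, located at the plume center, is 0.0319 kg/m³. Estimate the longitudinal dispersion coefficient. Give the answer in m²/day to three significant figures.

At the plume center C_max = M/(n_e·A·√(4πDt)), so D = M²/(4πt·(n_e·A·C_max)²).
n_e·A·C_max = 0.36 × 53.3 × 0.0319 = 0.6121 kg/m.
D = 7.78²/(4π × 11.8 × 0.6121²) = 1.09 m²/day.

1.09 m²/day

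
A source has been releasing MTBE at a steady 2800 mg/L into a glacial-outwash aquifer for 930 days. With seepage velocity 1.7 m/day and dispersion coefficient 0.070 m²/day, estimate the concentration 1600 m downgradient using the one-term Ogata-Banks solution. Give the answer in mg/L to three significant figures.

For a continuous step input, C/C₀ ≈ ½·erfc((x−vt)/(2√(Dt))).
vt = 1.7 × 930 = 1581 m and 2√(Dt) = 2√(0.070 × 930) = 16.14 m.
Argument (x−vt)/(2√(Dt)) = (1600 − 1581)/16.14 = 1.177; ½·erfc(1.177) = 0.04800.
C = 2800 × 0.04800 = 134 mg/L.

134 mg/L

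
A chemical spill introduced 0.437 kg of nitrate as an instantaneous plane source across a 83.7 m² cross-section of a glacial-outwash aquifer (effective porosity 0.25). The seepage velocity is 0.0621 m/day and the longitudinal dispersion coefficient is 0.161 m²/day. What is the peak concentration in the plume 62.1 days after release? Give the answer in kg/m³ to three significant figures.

0.00186 kg/m³

The peak of an instantaneous 1D plume sits at x = vt; there the Gaussian factor is 1 and C_max = M/(n_e·A·√(4πDt)), where n_e·A is the pore area the mass is dissolved in.
√(4πDt) = √(4π × 0.161 × 62.1) = 11.21 m, so C_max = 0.437/(0.25 × 83.7 × 11.21) = 0.00186 kg/m³.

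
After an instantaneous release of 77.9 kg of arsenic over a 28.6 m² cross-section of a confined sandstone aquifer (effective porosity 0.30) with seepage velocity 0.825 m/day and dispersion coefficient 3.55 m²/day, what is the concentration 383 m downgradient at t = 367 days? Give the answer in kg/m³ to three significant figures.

For an instantaneous plane source, C(x,t) = M/(n_e·A·√(4πDt)) · exp(−(x−vt)²/(4Dt)), with n_e·A the pore (flow) area.
Plume center vt = 0.825 × 367 = 302.775 m, so the well at 383 m is 80.225 m downgradient of the peak.
√(4πDt) = 128.0 m, giving peak height M/(n_e·A·√(4πDt)) = 77.9/(0.30 × 28.6 × 128.0) = 0.07093 kg/m³.
(x−vt)²/(4Dt) = (80.225)²/(4 × 3.55 × 367) = 1.235; exp(−1.235) = 0.2908.
C = 0.07093 × 0.2908 = 0.0206 kg/m³.

0.0206 kg/m³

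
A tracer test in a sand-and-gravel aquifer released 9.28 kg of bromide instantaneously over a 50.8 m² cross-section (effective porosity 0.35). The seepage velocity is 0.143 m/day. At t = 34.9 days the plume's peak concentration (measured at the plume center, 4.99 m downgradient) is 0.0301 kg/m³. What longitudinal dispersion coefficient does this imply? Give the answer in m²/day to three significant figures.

At the plume center C_max = M/(n_e·A·√(4πDt)), so D = M²/(4πt·(n_e·A·C_max)²).
n_e·A·C_max = 0.35 × 50.8 × 0.0301 = 0.5352 kg/m.
D = 9.28²/(4π × 34.9 × 0.5352²) = 0.686 m²/day.

0.686 m²/day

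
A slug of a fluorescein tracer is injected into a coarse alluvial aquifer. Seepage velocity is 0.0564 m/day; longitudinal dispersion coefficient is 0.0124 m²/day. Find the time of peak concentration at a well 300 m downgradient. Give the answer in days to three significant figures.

5320 days

For the 1D instantaneous-source solution, setting ∂C/∂t = 0 at fixed x gives v²t² + 2Dt − x² = 0, so t = (√(D² + v²x²) − D)/v².
√(D² + v²x²) = √(0.0124² + 0.0564² × 300²) = 16.92; v² = 0.00318096.
t = (16.92 − 0.0124)/0.00318096 = 5320 days (vs. the pure-advection estimate x/v = 5320 d).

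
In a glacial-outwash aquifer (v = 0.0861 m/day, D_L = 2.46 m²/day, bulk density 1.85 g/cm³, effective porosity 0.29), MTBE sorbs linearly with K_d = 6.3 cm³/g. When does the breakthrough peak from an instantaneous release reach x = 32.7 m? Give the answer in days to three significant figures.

7110 days

Retardation factor R = 1 + ρ_b·K_d/n = 1 + 1.85 × 6.3/0.29 = 41.19.
Sorption retards both mechanisms: v_R = v/R = 0.002090 m/day, D_R = D/R = 0.05972 m²/day.
Peak time from v_R²t² + 2D_R t − x² = 0: t = (√(D_R² + v_R²x²) − D_R)/v_R².
√(D_R² + v_R²x²) = √(0.05972² + 0.002090² × 32.7²) = 0.09076; v_R² = 4.368e-06.
t = (0.09076 − 0.05972)/4.368e-06 = 7110 days.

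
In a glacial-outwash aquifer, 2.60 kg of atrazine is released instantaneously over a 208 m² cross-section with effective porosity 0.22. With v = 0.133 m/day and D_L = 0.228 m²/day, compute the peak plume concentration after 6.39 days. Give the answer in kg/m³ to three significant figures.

0.0133 kg/m³

The peak of an instantaneous 1D plume sits at x = vt; there the Gaussian factor is 1 and C_max = M/(n_e·A·√(4πDt)), where n_e·A is the pore area the mass is dissolved in.
√(4πDt) = √(4π × 0.228 × 6.39) = 4.279 m, so C_max = 2.60/(0.22 × 208 × 4.279) = 0.0133 kg/m³.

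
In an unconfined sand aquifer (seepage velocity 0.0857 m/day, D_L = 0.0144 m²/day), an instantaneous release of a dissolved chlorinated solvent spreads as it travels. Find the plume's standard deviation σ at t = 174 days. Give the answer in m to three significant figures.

Dispersive spreading gives a Gaussian with σ² = 2Dt; advection only shifts the center.
σ = √(2 × 0.0144 × 174) = 2.24 m.

2.24 m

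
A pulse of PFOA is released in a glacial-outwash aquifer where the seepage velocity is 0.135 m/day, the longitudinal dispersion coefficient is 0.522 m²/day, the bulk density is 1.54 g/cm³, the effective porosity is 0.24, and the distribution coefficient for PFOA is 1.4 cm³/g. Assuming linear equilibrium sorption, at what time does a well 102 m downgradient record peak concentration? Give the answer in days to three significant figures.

Retardation factor R = 1 + ρ_b·K_d/n = 1 + 1.54 × 1.4/0.24 = 9.983.
Sorption retards both mechanisms: v_R = v/R = 0.01352 m/day, D_R = D/R = 0.05229 m²/day.
Peak time from v_R²t² + 2D_R t − x² = 0: t = (√(D_R² + v_R²x²) − D_R)/v_R².
√(D_R² + v_R²x²) = √(0.05229² + 0.01352² × 102²) = 1.380; v_R² = 0.0001828.
t = (1.380 − 0.05229)/0.0001828 = 7260 days.

7260 days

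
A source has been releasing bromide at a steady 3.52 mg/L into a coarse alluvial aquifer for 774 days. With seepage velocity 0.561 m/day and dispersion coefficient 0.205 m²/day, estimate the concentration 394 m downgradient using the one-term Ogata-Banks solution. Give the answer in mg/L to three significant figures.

For a continuous step input, C/C₀ ≈ ½·erfc((x−vt)/(2√(Dt))).
vt = 0.561 × 774 = 434.214 m and 2√(Dt) = 2√(0.205 × 774) = 25.19 m.
Argument (x−vt)/(2√(Dt)) = (394 − 434.214)/25.19 = -1.596; ½·erfc(-1.596) = 0.9880.
C = 3.52 × 0.9880 = 3.48 mg/L.

3.48 mg/L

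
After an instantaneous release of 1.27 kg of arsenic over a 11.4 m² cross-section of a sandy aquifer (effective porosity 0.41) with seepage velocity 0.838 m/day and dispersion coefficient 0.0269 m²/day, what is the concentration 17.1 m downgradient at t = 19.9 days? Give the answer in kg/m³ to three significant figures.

For an instantaneous plane source, C(x,t) = M/(n_e·A·√(4πDt)) · exp(−(x−vt)²/(4Dt)), with n_e·A the pore (flow) area.
Plume center vt = 0.838 × 19.9 = 16.6762 m, so the well at 17.1 m is 0.4238 m downgradient of the peak.
√(4πDt) = 2.594 m, giving peak height M/(n_e·A·√(4πDt)) = 1.27/(0.41 × 11.4 × 2.594) = 0.1047 kg/m³.
(x−vt)²/(4Dt) = (0.4238)²/(4 × 0.0269 × 19.9) = 0.08388; exp(−0.08388) = 0.9195.
C = 0.1047 × 0.9195 = 0.0963 kg/m³.

0.0963 kg/m³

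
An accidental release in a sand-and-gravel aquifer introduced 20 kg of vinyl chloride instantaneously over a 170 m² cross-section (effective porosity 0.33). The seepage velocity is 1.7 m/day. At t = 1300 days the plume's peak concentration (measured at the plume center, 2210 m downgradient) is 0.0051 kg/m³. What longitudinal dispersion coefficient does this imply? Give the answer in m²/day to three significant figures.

0.299 m²/day

At the plume center C_max = M/(n_e·A·√(4πDt)), so D = M²/(4πt·(n_e·A·C_max)²).
n_e·A·C_max = 0.33 × 170 × 0.0051 = 0.2861 kg/m.
D = 20²/(4π × 1300 × 0.2861²) = 0.299 m²/day.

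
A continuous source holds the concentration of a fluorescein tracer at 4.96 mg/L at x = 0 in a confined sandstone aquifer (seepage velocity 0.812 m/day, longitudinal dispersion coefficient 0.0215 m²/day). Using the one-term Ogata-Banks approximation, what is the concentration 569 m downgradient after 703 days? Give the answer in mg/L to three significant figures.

For a continuous step input, C/C₀ ≈ ½·erfc((x−vt)/(2√(Dt))).
vt = 0.812 × 703 = 570.836 m and 2√(Dt) = 2√(0.0215 × 703) = 7.775 m.
Argument (x−vt)/(2√(Dt)) = (569 − 570.836)/7.775 = -0.2361; ½·erfc(-0.2361) = 0.6308.
C = 4.96 × 0.6308 = 3.13 mg/L.

3.13 mg/L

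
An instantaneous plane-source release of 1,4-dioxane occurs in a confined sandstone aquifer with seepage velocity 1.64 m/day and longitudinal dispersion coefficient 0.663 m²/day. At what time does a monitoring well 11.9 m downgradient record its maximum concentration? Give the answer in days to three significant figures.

7.01 days

For the 1D instantaneous-source solution, setting ∂C/∂t = 0 at fixed x gives v²t² + 2Dt − x² = 0, so t = (√(D² + v²x²) − D)/v².
√(D² + v²x²) = √(0.663² + 1.64² × 11.9²) = 19.53; v² = 2.6896.
t = (19.53 − 0.663)/2.6896 = 7.01 days (vs. the pure-advection estimate x/v = 7.26 d).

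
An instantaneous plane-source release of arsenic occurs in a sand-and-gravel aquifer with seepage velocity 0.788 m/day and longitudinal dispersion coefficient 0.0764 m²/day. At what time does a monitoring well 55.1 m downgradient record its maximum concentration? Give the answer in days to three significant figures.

For the 1D instantaneous-source solution, setting ∂C/∂t = 0 at fixed x gives v²t² + 2Dt − x² = 0, so t = (√(D² + v²x²) − D)/v².
√(D² + v²x²) = √(0.0764² + 0.788² × 55.1²) = 43.42; v² = 0.620944.
t = (43.42 − 0.0764)/0.620944 = 69.8 days (vs. the pure-advection estimate x/v = 69.9 d).

69.8 days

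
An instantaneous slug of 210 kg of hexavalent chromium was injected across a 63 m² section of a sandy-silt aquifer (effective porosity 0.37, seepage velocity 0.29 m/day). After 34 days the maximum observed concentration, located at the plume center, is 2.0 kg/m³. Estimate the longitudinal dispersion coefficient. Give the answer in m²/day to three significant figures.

0.0475 m²/day

At the plume center C_max = M/(n_e·A·√(4πDt)), so D = M²/(4πt·(n_e·A·C_max)²).
n_e·A·C_max = 0.37 × 63 × 2.0 = 46.62 kg/m.
D = 210²/(4π × 34 × 46.62²) = 0.0475 m²/day.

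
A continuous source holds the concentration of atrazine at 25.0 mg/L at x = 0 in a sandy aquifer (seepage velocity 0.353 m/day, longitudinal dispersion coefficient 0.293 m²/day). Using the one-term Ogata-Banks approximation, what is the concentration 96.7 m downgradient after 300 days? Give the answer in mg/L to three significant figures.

For a continuous step input, C/C₀ ≈ ½·erfc((x−vt)/(2√(Dt))).
vt = 0.353 × 300 = 105.9 m and 2√(Dt) = 2√(0.293 × 300) = 18.75 m.
Argument (x−vt)/(2√(Dt)) = (96.7 − 105.9)/18.75 = -0.4907; ½·erfc(-0.4907) = 0.7561.
C = 25.0 × 0.7561 = 18.9 mg/L.

18.9 mg/L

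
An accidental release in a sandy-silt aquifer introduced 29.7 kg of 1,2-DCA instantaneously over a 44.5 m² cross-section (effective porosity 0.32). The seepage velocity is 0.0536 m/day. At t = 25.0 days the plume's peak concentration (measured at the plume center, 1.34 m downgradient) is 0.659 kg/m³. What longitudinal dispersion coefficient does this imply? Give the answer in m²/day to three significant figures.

At the plume center C_max = M/(n_e·A·√(4πDt)), so D = M²/(4πt·(n_e·A·C_max)²).
n_e·A·C_max = 0.32 × 44.5 × 0.659 = 9.384 kg/m.
D = 29.7²/(4π × 25.0 × 9.384²) = 0.0319 m²/day.

0.0319 m²/day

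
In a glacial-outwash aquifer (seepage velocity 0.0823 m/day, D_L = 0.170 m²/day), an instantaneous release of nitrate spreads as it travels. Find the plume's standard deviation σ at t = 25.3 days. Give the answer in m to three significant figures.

2.93 m

Dispersive spreading gives a Gaussian with σ² = 2Dt; advection only shifts the center.
σ = √(2 × 0.170 × 25.3) = 2.93 m.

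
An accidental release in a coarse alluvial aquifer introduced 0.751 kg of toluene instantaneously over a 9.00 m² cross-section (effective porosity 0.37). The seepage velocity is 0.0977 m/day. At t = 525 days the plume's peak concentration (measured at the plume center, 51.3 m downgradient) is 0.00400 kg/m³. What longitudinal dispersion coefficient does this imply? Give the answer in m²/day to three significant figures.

At the plume center C_max = M/(n_e·A·√(4πDt)), so D = M²/(4πt·(n_e·A·C_max)²).
n_e·A·C_max = 0.37 × 9.00 × 0.00400 = 0.01332 kg/m.
D = 0.751²/(4π × 525 × 0.01332²) = 0.482 m²/day.

0.482 m²/day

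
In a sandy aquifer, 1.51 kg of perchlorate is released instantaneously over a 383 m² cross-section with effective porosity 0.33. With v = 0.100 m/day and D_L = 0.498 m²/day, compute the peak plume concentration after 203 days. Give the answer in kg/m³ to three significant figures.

0.000335 kg/m³

The peak of an instantaneous 1D plume sits at x = vt; there the Gaussian factor is 1 and C_max = M/(n_e·A·√(4πDt)), where n_e·A is the pore area the mass is dissolved in.
√(4πDt) = √(4π × 0.498 × 203) = 35.64 m, so C_max = 1.51/(0.33 × 383 × 35.64) = 0.000335 kg/m³.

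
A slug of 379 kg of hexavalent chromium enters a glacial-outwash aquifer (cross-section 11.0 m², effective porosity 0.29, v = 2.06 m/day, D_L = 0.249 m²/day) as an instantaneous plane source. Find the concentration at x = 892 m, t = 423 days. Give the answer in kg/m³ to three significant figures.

1.19 kg/m³

For an instantaneous plane source, C(x,t) = M/(n_e·A·√(4πDt)) · exp(−(x−vt)²/(4Dt)), with n_e·A the pore (flow) area.
Plume center vt = 2.06 × 423 = 871.38 m, so the well at 892 m is 20.62 m downgradient of the peak.
√(4πDt) = 36.38 m, giving peak height M/(n_e·A·√(4πDt)) = 379/(0.29 × 11.0 × 36.38) = 3.266 kg/m³.
(x−vt)²/(4Dt) = (20.62)²/(4 × 0.249 × 423) = 1.009; exp(−1.009) = 0.3646.
C = 3.266 × 0.3646 = 1.19 kg/m³.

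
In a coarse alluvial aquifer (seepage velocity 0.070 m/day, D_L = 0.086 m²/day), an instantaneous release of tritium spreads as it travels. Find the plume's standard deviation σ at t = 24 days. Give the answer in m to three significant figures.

Dispersive spreading gives a Gaussian with σ² = 2Dt; advection only shifts the center.
σ = √(2 × 0.086 × 24) = 2.03 m.

2.03 m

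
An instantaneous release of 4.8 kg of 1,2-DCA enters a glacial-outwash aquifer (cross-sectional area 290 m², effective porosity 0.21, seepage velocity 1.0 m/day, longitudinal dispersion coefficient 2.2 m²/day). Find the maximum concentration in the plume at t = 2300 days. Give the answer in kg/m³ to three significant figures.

0.000313 kg/m³

The peak of an instantaneous 1D plume sits at x = vt; there the Gaussian factor is 1 and C_max = M/(n_e·A·√(4πDt)), where n_e·A is the pore area the mass is dissolved in.
√(4πDt) = √(4π × 2.2 × 2300) = 252.2 m, so C_max = 4.8/(0.21 × 290 × 252.2) = 0.000313 kg/m³.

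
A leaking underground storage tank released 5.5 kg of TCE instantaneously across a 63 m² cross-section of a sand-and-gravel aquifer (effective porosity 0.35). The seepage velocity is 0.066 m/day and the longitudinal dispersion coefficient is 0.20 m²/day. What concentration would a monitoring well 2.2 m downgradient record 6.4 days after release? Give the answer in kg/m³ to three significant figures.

0.0336 kg/m³

For an instantaneous plane source, C(x,t) = M/(n_e·A·√(4πDt)) · exp(−(x−vt)²/(4Dt)), with n_e·A the pore (flow) area.
Plume center vt = 0.066 × 6.4 = 0.4224 m, so the well at 2.2 m is 1.7776 m downgradient of the peak.
√(4πDt) = 4.011 m, giving peak height M/(n_e·A·√(4πDt)) = 5.5/(0.35 × 63 × 4.011) = 0.06219 kg/m³.
(x−vt)²/(4Dt) = (1.7776)²/(4 × 0.20 × 6.4) = 0.6172; exp(−0.6172) = 0.5395.
C = 0.06219 × 0.5395 = 0.0336 kg/m³.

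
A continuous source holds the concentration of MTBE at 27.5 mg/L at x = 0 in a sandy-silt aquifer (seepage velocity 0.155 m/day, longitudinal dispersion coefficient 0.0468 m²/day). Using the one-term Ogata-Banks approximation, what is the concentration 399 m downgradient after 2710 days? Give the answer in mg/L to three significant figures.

24.9 mg/L

For a continuous step input, C/C₀ ≈ ½·erfc((x−vt)/(2√(Dt))).
vt = 0.155 × 2710 = 420.05 m and 2√(Dt) = 2√(0.0468 × 2710) = 22.52 m.
Argument (x−vt)/(2√(Dt)) = (399 − 420.05)/22.52 = -0.9347; ½·erfc(-0.9347) = 0.9069.
C = 27.5 × 0.9069 = 24.9 mg/L.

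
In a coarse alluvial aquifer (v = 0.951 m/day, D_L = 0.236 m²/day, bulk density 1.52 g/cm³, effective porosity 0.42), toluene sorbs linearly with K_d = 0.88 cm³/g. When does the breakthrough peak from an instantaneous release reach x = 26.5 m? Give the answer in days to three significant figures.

Retardation factor R = 1 + ρ_b·K_d/n = 1 + 1.52 × 0.88/0.42 = 4.185.
Sorption retards both mechanisms: v_R = v/R = 0.2272 m/day, D_R = D/R = 0.05639 m²/day.
Peak time from v_R²t² + 2D_R t − x² = 0: t = (√(D_R² + v_R²x²) − D_R)/v_R².
√(D_R² + v_R²x²) = √(0.05639² + 0.2272² × 26.5²) = 6.021; v_R² = 0.05162.
t = (6.021 − 0.05639)/0.05162 = 116 days.

116 days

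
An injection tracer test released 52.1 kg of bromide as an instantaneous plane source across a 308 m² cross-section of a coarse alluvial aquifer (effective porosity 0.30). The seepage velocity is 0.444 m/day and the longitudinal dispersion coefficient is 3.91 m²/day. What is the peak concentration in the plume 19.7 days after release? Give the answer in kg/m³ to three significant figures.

The peak of an instantaneous 1D plume sits at x = vt; there the Gaussian factor is 1 and C_max = M/(n_e·A·√(4πDt)), where n_e·A is the pore area the mass is dissolved in.
√(4πDt) = √(4π × 3.91 × 19.7) = 31.11 m, so C_max = 52.1/(0.30 × 308 × 31.11) = 0.0181 kg/m³.

0.0181 kg/m³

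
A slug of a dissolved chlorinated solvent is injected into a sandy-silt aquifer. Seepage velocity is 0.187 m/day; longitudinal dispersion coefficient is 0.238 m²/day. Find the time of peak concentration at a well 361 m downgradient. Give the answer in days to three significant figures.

For the 1D instantaneous-source solution, setting ∂C/∂t = 0 at fixed x gives v²t² + 2Dt − x² = 0, so t = (√(D² + v²x²) − D)/v².
√(D² + v²x²) = √(0.238² + 0.187² × 361²) = 67.51; v² = 0.034969.
t = (67.51 − 0.238)/0.034969 = 1920 days (vs. the pure-advection estimate x/v = 1930 d).

1920 days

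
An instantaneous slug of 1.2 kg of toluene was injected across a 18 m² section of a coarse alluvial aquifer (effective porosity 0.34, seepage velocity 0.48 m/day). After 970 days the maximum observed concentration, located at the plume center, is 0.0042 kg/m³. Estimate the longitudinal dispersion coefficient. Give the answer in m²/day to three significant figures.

0.179 m²/day

At the plume center C_max = M/(n_e·A·√(4πDt)), so D = M²/(4πt·(n_e·A·C_max)²).
n_e·A·C_max = 0.34 × 18 × 0.0042 = 0.02570 kg/m.
D = 1.2²/(4π × 970 × 0.02570²) = 0.179 m²/day.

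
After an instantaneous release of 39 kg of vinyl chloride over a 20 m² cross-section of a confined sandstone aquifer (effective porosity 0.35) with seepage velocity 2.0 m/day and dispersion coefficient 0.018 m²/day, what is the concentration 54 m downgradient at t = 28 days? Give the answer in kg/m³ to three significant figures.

0.304 kg/m³

For an instantaneous plane source, C(x,t) = M/(n_e·A·√(4πDt)) · exp(−(x−vt)²/(4Dt)), with n_e·A the pore (flow) area.
Plume center vt = 2.0 × 28 = 56 m, so the well at 54 m is 2 m upgradient of the peak.
√(4πDt) = 2.517 m, giving peak height M/(n_e·A·√(4πDt)) = 39/(0.35 × 20 × 2.517) = 2.214 kg/m³.
(x−vt)²/(4Dt) = (-2)²/(4 × 0.018 × 28) = 1.984; exp(−1.984) = 0.1375.
C = 2.214 × 0.1375 = 0.304 kg/m³.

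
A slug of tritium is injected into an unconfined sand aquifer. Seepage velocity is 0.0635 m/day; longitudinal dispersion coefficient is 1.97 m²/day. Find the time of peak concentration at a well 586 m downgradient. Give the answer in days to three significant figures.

For the 1D instantaneous-source solution, setting ∂C/∂t = 0 at fixed x gives v²t² + 2Dt − x² = 0, so t = (√(D² + v²x²) − D)/v².
√(D² + v²x²) = √(1.97² + 0.0635² × 586²) = 37.26; v² = 0.00403225.
t = (37.26 − 1.97)/0.00403225 = 8750 days (vs. the pure-advection estimate x/v = 9230 d).

8750 days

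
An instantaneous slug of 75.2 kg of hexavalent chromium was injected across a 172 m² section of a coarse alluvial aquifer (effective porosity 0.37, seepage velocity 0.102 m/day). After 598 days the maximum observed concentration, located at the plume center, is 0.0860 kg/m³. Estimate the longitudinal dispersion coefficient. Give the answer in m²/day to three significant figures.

At the plume center C_max = M/(n_e·A·√(4πDt)), so D = M²/(4πt·(n_e·A·C_max)²).
n_e·A·C_max = 0.37 × 172 × 0.0860 = 5.473 kg/m.
D = 75.2²/(4π × 598 × 5.473²) = 0.0251 m²/day.

0.0251 m²/day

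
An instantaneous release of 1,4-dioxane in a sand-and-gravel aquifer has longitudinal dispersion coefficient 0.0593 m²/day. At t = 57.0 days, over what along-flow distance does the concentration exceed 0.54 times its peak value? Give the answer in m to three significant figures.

5.77 m

The plume is Gaussian with σ = √(2Dt) = √(2 × 0.0593 × 57.0) = 2.600 m.
C/C_peak = exp(−Δx²/(2σ²)) = 0.54 ⇒ Δx = σ·√(−2 ln 0.54) = 2.600 × 1.110 = 2.886 m.
Width = 2Δx = 5.77 m.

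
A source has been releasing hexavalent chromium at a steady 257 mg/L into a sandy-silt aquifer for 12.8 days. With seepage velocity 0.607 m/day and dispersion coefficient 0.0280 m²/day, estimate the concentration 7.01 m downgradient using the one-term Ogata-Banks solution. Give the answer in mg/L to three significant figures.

210 mg/L

For a continuous step input, C/C₀ ≈ ½·erfc((x−vt)/(2√(Dt))).
vt = 0.607 × 12.8 = 7.7696 m and 2√(Dt) = 2√(0.0280 × 12.8) = 1.197 m.
Argument (x−vt)/(2√(Dt)) = (7.01 − 7.7696)/1.197 = -0.6346; ½·erfc(-0.6346) = 0.8153.
C = 257 × 0.8153 = 210 mg/L.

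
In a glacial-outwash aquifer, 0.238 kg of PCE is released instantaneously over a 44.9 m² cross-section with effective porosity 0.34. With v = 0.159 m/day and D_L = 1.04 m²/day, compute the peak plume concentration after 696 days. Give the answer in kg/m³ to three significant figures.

The peak of an instantaneous 1D plume sits at x = vt; there the Gaussian factor is 1 and C_max = M/(n_e·A·√(4πDt)), where n_e·A is the pore area the mass is dissolved in.
√(4πDt) = √(4π × 1.04 × 696) = 95.37 m, so C_max = 0.238/(0.34 × 44.9 × 95.37) = 0.000163 kg/m³.

0.000163 kg/m³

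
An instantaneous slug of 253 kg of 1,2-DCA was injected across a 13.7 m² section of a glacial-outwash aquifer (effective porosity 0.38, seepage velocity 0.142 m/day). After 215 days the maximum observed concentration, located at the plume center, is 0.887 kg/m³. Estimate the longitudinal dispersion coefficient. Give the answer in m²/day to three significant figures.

1.11 m²/day

At the plume center C_max = M/(n_e·A·√(4πDt)), so D = M²/(4πt·(n_e·A·C_max)²).
n_e·A·C_max = 0.38 × 13.7 × 0.887 = 4.618 kg/m.
D = 253²/(4π × 215 × 4.618²) = 1.11 m²/day.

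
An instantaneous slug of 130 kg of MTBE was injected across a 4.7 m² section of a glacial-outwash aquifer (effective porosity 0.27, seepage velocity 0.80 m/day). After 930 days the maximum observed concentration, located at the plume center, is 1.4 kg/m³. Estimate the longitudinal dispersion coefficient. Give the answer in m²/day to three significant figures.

0.458 m²/day

At the plume center C_max = M/(n_e·A·√(4πDt)), so D = M²/(4πt·(n_e·A·C_max)²).
n_e·A·C_max = 0.27 × 4.7 × 1.4 = 1.777 kg/m.
D = 130²/(4π × 930 × 1.777²) = 0.458 m²/day.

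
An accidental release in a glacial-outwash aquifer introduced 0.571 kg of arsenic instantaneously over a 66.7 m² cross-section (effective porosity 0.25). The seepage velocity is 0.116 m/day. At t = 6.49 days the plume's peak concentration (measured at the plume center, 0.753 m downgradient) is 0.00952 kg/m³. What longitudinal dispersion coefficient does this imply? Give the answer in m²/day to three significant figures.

At the plume center C_max = M/(n_e·A·√(4πDt)), so D = M²/(4πt·(n_e·A·C_max)²).
n_e·A·C_max = 0.25 × 66.7 × 0.00952 = 0.1587 kg/m.
D = 0.571²/(4π × 6.49 × 0.1587²) = 0.159 m²/day.

0.159 m²/day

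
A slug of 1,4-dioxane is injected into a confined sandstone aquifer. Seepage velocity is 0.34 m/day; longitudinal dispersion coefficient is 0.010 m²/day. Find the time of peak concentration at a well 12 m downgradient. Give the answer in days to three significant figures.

35.2 days

For the 1D instantaneous-source solution, setting ∂C/∂t = 0 at fixed x gives v²t² + 2Dt − x² = 0, so t = (√(D² + v²x²) − D)/v².
√(D² + v²x²) = √(0.010² + 0.34² × 12²) = 4.080; v² = 0.1156.
t = (4.080 − 0.010)/0.1156 = 35.2 days (vs. the pure-advection estimate x/v = 35.3 d).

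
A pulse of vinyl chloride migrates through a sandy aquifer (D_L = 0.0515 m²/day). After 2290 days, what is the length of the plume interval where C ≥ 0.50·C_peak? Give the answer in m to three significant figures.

The plume is Gaussian with σ = √(2Dt) = √(2 × 0.0515 × 2290) = 15.36 m.
C/C_peak = exp(−Δx²/(2σ²)) = 0.50 ⇒ Δx = σ·√(−2 ln 0.50) = 15.36 × 1.177 = 18.08 m.
Width = 2Δx = 36.2 m.

36.2 m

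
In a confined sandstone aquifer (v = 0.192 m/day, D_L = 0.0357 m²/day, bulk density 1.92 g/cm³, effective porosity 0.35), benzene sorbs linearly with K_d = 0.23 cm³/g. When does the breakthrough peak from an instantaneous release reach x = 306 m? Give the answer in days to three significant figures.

Retardation factor R = 1 + ρ_b·K_d/n = 1 + 1.92 × 0.23/0.35 = 2.262.
Sorption retards both mechanisms: v_R = v/R = 0.08488 m/day, D_R = D/R = 0.01578 m²/day.
Peak time from v_R²t² + 2D_R t − x² = 0: t = (√(D_R² + v_R²x²) − D_R)/v_R².
√(D_R² + v_R²x²) = √(0.01578² + 0.08488² × 306²) = 25.97; v_R² = 0.007205.
t = (25.97 − 0.01578)/0.007205 = 3600 days.

3600 days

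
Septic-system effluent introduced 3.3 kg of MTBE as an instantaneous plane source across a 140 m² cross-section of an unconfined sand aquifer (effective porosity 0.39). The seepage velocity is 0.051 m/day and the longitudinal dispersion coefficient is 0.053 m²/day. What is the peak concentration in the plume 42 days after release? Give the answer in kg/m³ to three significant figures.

0.0114 kg/m³

The peak of an instantaneous 1D plume sits at x = vt; there the Gaussian factor is 1 and C_max = M/(n_e·A·√(4πDt)), where n_e·A is the pore area the mass is dissolved in.
√(4πDt) = √(4π × 0.053 × 42) = 5.289 m, so C_max = 3.3/(0.39 × 140 × 5.289) = 0.0114 kg/m³.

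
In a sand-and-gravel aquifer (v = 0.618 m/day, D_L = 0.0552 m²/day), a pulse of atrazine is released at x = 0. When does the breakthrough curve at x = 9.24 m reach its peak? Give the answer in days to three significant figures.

For the 1D instantaneous-source solution, setting ∂C/∂t = 0 at fixed x gives v²t² + 2Dt − x² = 0, so t = (√(D² + v²x²) − D)/v².
√(D² + v²x²) = √(0.0552² + 0.618² × 9.24²) = 5.711; v² = 0.381924.
t = (5.711 − 0.0552)/0.381924 = 14.8 days (vs. the pure-advection estimate x/v = 15.0 d).

14.8 days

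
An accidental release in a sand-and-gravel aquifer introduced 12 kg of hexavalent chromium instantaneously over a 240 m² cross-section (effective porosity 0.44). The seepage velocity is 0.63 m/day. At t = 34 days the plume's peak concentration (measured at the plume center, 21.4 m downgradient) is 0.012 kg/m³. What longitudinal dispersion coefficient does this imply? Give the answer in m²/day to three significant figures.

At the plume center C_max = M/(n_e·A·√(4πDt)), so D = M²/(4πt·(n_e·A·C_max)²).
n_e·A·C_max = 0.44 × 240 × 0.012 = 1.267 kg/m.
D = 12²/(4π × 34 × 1.267²) = 0.210 m²/day.

0.210 m²/day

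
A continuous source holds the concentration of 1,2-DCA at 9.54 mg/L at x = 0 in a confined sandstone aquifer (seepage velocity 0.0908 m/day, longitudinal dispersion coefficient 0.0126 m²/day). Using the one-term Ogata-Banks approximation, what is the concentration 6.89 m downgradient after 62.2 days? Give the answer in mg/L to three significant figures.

For a continuous step input, C/C₀ ≈ ½·erfc((x−vt)/(2√(Dt))).
vt = 0.0908 × 62.2 = 5.64776 m and 2√(Dt) = 2√(0.0126 × 62.2) = 1.771 m.
Argument (x−vt)/(2√(Dt)) = (6.89 − 5.64776)/1.771 = 0.7014; ½·erfc(0.7014) = 0.1606.
C = 9.54 × 0.1606 = 1.53 mg/L.

1.53 mg/L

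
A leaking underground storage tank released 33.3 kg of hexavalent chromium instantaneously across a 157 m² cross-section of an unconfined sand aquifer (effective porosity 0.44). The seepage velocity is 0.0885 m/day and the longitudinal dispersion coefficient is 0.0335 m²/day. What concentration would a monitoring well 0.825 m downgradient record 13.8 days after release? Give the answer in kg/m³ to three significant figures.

0.184 kg/m³

For an instantaneous plane source, C(x,t) = M/(n_e·A·√(4πDt)) · exp(−(x−vt)²/(4Dt)), with n_e·A the pore (flow) area.
Plume center vt = 0.0885 × 13.8 = 1.2213 m, so the well at 0.825 m is 0.3963 m upgradient of the peak.
√(4πDt) = 2.410 m, giving peak height M/(n_e·A·√(4πDt)) = 33.3/(0.44 × 157 × 2.410) = 0.2000 kg/m³.
(x−vt)²/(4Dt) = (-0.3963)²/(4 × 0.0335 × 13.8) = 0.08493; exp(−0.08493) = 0.9186.
C = 0.2000 × 0.9186 = 0.184 kg/m³.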